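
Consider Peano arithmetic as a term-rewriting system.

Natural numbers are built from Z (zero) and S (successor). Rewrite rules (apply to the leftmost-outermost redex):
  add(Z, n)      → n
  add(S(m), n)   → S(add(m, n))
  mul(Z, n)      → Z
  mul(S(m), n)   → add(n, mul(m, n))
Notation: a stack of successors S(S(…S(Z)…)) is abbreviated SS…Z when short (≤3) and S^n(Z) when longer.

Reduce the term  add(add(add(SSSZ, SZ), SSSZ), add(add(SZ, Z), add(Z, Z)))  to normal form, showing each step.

Answer: normal form = S^8(Z)  (in 22 steps)

Derivation:
  start: add(add(add(SSSZ, SZ), SSSZ), add(add(SZ, Z), add(Z, Z)))
  [1] add(add(S(add(SSZ, SZ)), SSSZ), add(add(SZ, Z), add(Z, Z)))
  [2] add(S(add(add(SSZ, SZ), SSSZ)), add(add(SZ, Z), add(Z, Z)))
  [3] S(add(add(add(SSZ, SZ), SSSZ), add(add(SZ, Z), add(Z, Z))))
  [4] S(add(add(S(add(SZ, SZ)), SSSZ), add(add(SZ, Z), add(Z, Z))))
  [5] S(add(S(add(add(SZ, SZ), SSSZ)), add(add(SZ, Z), add(Z, Z))))
  [6] S(S(add(add(add(SZ, SZ), SSSZ), add(add(SZ, Z), add(Z, Z)))))
  [7] S(S(add(add(S(add(Z, SZ)), SSSZ), add(add(SZ, Z), add(Z, Z)))))
  [8] S(S(add(S(add(add(Z, SZ), SSSZ)), add(add(SZ, Z), add(Z, Z)))))
  [9] S(S(S(add(add(add(Z, SZ), SSSZ), add(add(SZ, Z), add(Z, Z))))))
  [10] S(S(S(add(add(SZ, SSSZ), add(add(SZ, Z), add(Z, Z))))))
  [11] S(S(S(add(S(add(Z, SSSZ)), add(add(SZ, Z), add(Z, Z))))))
  [12] S(S(S(S(add(add(Z, SSSZ), add(add(SZ, Z), add(Z, Z)))))))
  [13] S(S(S(S(add(SSSZ, add(add(SZ, Z), add(Z, Z)))))))
  [14] S(S(S(S(S(add(SSZ, add(add(SZ, Z), add(Z, Z))))))))
  [15] S(S(S(S(S(S(add(SZ, add(add(SZ, Z), add(Z, Z)))))))))
  [16] S(S(S(S(S(S(S(add(Z, add(add(SZ, Z), add(Z, Z))))))))))
  [17] S(S(S(S(S(S(S(add(add(SZ, Z), add(Z, Z)))))))))
  [18] S(S(S(S(S(S(S(add(S(add(Z, Z)), add(Z, Z)))))))))
  [19] S(S(S(S(S(S(S(S(add(add(Z, Z), add(Z, Z))))))))))
  [20] S(S(S(S(S(S(S(S(add(Z, add(Z, Z))))))))))
  [21] S(S(S(S(S(S(S(S(add(Z, Z)))))))))
  [22] S^8(Z)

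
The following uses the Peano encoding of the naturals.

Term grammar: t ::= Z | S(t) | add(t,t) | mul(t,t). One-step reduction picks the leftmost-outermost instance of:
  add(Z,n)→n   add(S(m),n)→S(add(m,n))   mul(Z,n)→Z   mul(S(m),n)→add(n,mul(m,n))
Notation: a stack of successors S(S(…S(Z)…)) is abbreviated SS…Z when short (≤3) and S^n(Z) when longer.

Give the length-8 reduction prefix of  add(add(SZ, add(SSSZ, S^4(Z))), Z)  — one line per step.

  start: add(add(SZ, add(SSSZ, S^4(Z))), Z)
  →1  add(S(add(Z, add(SSSZ, S^4(Z)))), Z)
  →2  S(add(add(Z, add(SSSZ, S^4(Z))), Z))
  →3  S(add(add(SSSZ, S^4(Z)), Z))
  →4  S(add(S(add(SSZ, S^4(Z))), Z))
  →5  S(S(add(add(SSZ, S^4(Z)), Z)))
  →6  S(S(add(S(add(SZ, S^4(Z))), Z)))
  →7  S(S(S(add(add(SZ, S^4(Z)), Z))))
  →8  S(S(S(add(S(add(Z, S^4(Z))), Z))))

Answer: after 8 steps: S(S(S(add(S(add(Z, S^4(Z))), Z))))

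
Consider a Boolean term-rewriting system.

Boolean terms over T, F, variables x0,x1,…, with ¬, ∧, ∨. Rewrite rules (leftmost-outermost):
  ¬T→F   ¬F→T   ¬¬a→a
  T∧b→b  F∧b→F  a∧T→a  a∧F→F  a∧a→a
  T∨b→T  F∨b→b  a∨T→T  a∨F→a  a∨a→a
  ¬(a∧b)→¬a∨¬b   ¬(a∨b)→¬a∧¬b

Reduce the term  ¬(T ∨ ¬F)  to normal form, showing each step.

Answer: normal form = F  (in 3 steps)

Derivation:
  start: ¬(T ∨ ¬F)
  →1  ¬T ∧ ¬¬F
  →2  F ∧ ¬¬F
  →3  F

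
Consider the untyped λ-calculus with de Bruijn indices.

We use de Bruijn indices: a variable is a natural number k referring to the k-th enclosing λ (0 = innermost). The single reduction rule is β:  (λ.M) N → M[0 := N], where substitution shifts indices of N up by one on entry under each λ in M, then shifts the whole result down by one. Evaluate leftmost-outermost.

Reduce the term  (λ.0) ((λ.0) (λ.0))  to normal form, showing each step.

Answer: normal form = λ.0  (in 2 steps)

Reduction:
  start: (λ.0) ((λ.0) (λ.0))
  →1  (λ.0) (λ.0)
  →2  λ.0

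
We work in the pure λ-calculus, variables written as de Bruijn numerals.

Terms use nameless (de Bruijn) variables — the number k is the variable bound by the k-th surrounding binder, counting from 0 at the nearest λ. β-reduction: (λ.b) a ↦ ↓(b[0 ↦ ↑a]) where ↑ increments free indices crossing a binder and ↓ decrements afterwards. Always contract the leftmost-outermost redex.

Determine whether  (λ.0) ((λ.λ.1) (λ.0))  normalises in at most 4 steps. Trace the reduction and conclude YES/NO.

  start: (λ.0) ((λ.λ.1) (λ.0))
  →1  (λ.λ.1) (λ.0)
  →2  λ.λ.0

Answer: YES — reaches normal form λ.λ.0 in 2 ≤ 4 steps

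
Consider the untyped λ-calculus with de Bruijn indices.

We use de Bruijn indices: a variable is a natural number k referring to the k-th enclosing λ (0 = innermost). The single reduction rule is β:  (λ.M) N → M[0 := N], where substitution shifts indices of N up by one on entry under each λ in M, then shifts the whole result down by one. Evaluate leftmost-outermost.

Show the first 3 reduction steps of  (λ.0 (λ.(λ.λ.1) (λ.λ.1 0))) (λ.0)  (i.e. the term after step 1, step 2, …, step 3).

Answer: after 3 steps: λ.λ.λ.λ.1 0

Working:
  start: (λ.0 (λ.(λ.λ.1) (λ.λ.1 0))) (λ.0)
  →1  (λ.0) (λ.(λ.λ.1) (λ.λ.1 0))
  →2  λ.(λ.λ.1) (λ.λ.1 0)
  →3  λ.λ.λ.λ.1 0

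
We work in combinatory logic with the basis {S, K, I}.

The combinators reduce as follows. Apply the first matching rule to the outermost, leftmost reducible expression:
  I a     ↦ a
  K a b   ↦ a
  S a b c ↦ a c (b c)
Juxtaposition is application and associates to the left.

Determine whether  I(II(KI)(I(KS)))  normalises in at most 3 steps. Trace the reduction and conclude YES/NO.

Answer: NO — after 3 steps the term is KI(I(KS)), not yet normal

Derivation:
  start: I(II(KI)(I(KS)))
  [1] II(KI)(I(KS))
  [2] I(KI)(I(KS))
  [3] KI(I(KS))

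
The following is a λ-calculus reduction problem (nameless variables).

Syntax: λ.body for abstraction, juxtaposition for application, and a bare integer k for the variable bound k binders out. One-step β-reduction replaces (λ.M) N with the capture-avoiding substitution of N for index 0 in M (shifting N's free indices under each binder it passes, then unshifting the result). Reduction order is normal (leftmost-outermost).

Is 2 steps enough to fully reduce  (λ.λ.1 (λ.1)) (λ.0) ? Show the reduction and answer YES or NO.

Answer: YES — reaches normal form λ.λ.1 in 2 ≤ 2 steps

Derivation:
  start: (λ.λ.1 (λ.1)) (λ.0)
  →1  λ.(λ.0) (λ.1)
  →2  λ.λ.1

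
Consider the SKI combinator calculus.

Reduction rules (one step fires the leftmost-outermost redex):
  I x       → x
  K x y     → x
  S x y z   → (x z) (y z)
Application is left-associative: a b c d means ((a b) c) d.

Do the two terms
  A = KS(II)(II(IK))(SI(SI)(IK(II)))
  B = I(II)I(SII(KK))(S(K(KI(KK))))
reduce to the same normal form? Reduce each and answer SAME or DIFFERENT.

Answer: DIFFERENT — A ⇓ SKI, B ⇓ K(S(KI))

Derivation:
Term A:
  start: KS(II)(II(IK))(SI(SI)(IK(II)))
  [1] S(II(IK))(SI(SI)(IK(II)))
  [2] S(I(IK))(SI(SI)(IK(II)))
  [3] S(IK)(SI(SI)(IK(II)))
  [4] SK(SI(SI)(IK(II)))
  [5] SK(I(IK(II))(SI(IK(II))))
  [6] SK(IK(II)(SI(IK(II))))
  [7] SK(K(II)(SI(IK(II))))
  [8] SK(II)
  [9] SKI

Term B:
  start: I(II)I(SII(KK))(S(K(KI(KK))))
  [1] III(SII(KK))(S(K(KI(KK))))
  [2] II(SII(KK))(S(K(KI(KK))))
  [3] I(SII(KK))(S(K(KI(KK))))
  [4] SII(KK)(S(K(KI(KK))))
  [5] I(KK)(I(KK))(S(K(KI(KK))))
  [6] KK(I(KK))(S(K(KI(KK))))
  [7] K(S(K(KI(KK))))
  [8] K(S(KI))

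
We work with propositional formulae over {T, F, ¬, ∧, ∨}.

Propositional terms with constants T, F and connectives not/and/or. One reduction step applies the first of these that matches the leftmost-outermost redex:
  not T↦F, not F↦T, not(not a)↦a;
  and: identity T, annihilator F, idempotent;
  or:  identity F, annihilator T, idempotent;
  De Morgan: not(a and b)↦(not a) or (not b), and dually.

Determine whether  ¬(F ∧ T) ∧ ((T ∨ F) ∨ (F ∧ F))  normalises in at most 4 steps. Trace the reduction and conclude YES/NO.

  start: ¬(F ∧ T) ∧ ((T ∨ F) ∨ (F ∧ F))
  [1] (¬F ∨ ¬T) ∧ ((T ∨ F) ∨ (F ∧ F))
  [2] (T ∨ ¬T) ∧ ((T ∨ F) ∨ (F ∧ F))
  [3] T ∧ ((T ∨ F) ∨ (F ∧ F))
  [4] (T ∨ F) ∨ (F ∧ F)

Answer: NO — after 4 steps the term is (T ∨ F) ∨ (F ∧ F), not yet normal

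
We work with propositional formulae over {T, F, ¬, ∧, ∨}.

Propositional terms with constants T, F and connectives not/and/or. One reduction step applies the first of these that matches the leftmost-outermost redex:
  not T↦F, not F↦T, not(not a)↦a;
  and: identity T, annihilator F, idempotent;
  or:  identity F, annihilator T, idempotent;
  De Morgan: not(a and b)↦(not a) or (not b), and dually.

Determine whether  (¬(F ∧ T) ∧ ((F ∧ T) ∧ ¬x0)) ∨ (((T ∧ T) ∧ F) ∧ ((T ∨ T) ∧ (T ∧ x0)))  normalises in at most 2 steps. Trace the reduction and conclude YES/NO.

Answer: NO — after 2 steps the term is ((T ∨ ¬T) ∧ ((F ∧ T) ∧ ¬x0)) ∨ (((T ∧ T) ∧ F) ∧ ((T ∨ T) ∧ (T ∧ x0))), not yet normal

Reduction:
  start: (¬(F ∧ T) ∧ ((F ∧ T) ∧ ¬x0)) ∨ (((T ∧ T) ∧ F) ∧ ((T ∨ T) ∧ (T ∧ x0)))
  step 1: ((¬F ∨ ¬T) ∧ ((F ∧ T) ∧ ¬x0)) ∨ (((T ∧ T) ∧ F) ∧ ((T ∨ T) ∧ (T ∧ x0)))
  step 2: ((T ∨ ¬T) ∧ ((F ∧ T) ∧ ¬x0)) ∨ (((T ∧ T) ∧ F) ∧ ((T ∨ T) ∧ (T ∧ x0)))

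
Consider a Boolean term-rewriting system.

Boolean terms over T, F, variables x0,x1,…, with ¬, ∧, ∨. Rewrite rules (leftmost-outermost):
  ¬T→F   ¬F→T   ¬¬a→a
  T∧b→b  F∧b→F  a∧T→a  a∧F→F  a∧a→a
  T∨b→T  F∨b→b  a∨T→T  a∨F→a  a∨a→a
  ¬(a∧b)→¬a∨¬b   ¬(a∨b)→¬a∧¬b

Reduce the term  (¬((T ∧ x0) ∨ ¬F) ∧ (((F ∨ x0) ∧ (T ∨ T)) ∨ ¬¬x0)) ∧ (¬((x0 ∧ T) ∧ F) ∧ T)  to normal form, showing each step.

Answer: normal form = F  (in 8 steps)

Derivation:
  start: (¬((T ∧ x0) ∨ ¬F) ∧ (((F ∨ x0) ∧ (T ∨ T)) ∨ ¬¬x0)) ∧ (¬((x0 ∧ T) ∧ F) ∧ T)
  [1] ((¬(T ∧ x0) ∧ ¬¬F) ∧ (((F ∨ x0) ∧ (T ∨ T)) ∨ ¬¬x0)) ∧ (¬((x0 ∧ T) ∧ F) ∧ T)
  [2] (((¬T ∨ ¬x0) ∧ ¬¬F) ∧ (((F ∨ x0) ∧ (T ∨ T)) ∨ ¬¬x0)) ∧ (¬((x0 ∧ T) ∧ F) ∧ T)
  [3] (((F ∨ ¬x0) ∧ ¬¬F) ∧ (((F ∨ x0) ∧ (T ∨ T)) ∨ ¬¬x0)) ∧ (¬((x0 ∧ T) ∧ F) ∧ T)
  [4] ((¬x0 ∧ ¬¬F) ∧ (((F ∨ x0) ∧ (T ∨ T)) ∨ ¬¬x0)) ∧ (¬((x0 ∧ T) ∧ F) ∧ T)
  [5] ((¬x0 ∧ F) ∧ (((F ∨ x0) ∧ (T ∨ T)) ∨ ¬¬x0)) ∧ (¬((x0 ∧ T) ∧ F) ∧ T)
  [6] (F ∧ (((F ∨ x0) ∧ (T ∨ T)) ∨ ¬¬x0)) ∧ (¬((x0 ∧ T) ∧ F) ∧ T)
  [7] F ∧ (¬((x0 ∧ T) ∧ F) ∧ T)
  [8] F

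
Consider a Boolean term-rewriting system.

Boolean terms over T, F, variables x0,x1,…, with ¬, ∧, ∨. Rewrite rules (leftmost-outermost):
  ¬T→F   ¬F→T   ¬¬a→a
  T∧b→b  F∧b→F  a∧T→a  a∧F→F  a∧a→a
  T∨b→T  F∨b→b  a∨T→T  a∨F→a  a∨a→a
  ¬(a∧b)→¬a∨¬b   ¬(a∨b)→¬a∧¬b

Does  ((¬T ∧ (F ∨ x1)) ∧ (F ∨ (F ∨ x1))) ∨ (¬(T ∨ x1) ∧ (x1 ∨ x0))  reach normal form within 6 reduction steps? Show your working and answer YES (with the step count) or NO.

Answer: NO — after 6 steps the term is (F ∧ ¬x1) ∧ (x1 ∨ x0), not yet normal

Working:
  start: ((¬T ∧ (F ∨ x1)) ∧ (F ∨ (F ∨ x1))) ∨ (¬(T ∨ x1) ∧ (x1 ∨ x0))
  [1] ((F ∧ (F ∨ x1)) ∧ (F ∨ (F ∨ x1))) ∨ (¬(T ∨ x1) ∧ (x1 ∨ x0))
  [2] (F ∧ (F ∨ (F ∨ x1))) ∨ (¬(T ∨ x1) ∧ (x1 ∨ x0))
  [3] F ∨ (¬(T ∨ x1) ∧ (x1 ∨ x0))
  [4] ¬(T ∨ x1) ∧ (x1 ∨ x0)
  [5] (¬T ∧ ¬x1) ∧ (x1 ∨ x0)
  [6] (F ∧ ¬x1) ∧ (x1 ∨ x0)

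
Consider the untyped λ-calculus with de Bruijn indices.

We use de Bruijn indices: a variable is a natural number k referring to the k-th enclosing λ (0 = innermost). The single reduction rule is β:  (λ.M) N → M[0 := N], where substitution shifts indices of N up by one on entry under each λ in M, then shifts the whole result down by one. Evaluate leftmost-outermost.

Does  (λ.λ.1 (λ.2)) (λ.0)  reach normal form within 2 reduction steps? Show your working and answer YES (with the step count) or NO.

  start: (λ.λ.1 (λ.2)) (λ.0)
  step 1: λ.(λ.0) (λ.λ.0)
  step 2: λ.λ.λ.0

Answer: YES — reaches normal form λ.λ.λ.0 in 2 ≤ 2 steps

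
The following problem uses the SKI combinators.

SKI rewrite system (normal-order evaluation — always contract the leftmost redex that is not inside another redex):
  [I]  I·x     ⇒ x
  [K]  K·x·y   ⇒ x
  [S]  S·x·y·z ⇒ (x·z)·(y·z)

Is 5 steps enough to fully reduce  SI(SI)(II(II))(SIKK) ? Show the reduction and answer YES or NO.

  start: SI(SI)(II(II))(SIKK)
  →1  I(II(II))(SI(II(II)))(SIKK)
  →2  II(II)(SI(II(II)))(SIKK)
  →3  I(II)(SI(II(II)))(SIKK)
  →4  II(SI(II(II)))(SIKK)
  →5  I(SI(II(II)))(SIKK)

Answer: NO — after 5 steps the term is I(SI(II(II)))(SIKK), not yet normal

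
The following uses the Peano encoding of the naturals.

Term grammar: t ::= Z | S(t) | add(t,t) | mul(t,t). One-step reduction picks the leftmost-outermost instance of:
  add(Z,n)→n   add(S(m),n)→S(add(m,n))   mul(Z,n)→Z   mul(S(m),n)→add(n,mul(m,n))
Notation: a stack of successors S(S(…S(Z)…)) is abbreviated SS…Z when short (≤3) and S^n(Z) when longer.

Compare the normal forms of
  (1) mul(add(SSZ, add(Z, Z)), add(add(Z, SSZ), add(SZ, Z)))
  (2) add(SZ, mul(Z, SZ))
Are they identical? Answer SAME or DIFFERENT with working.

Answer: DIFFERENT — A ⇓ S^6(Z), B ⇓ SZ

Working:
Term A:
  start: mul(add(SSZ, add(Z, Z)), add(add(Z, SSZ), add(SZ, Z)))
  [1] mul(S(add(SZ, add(Z, Z))), add(add(Z, SSZ), add(SZ, Z)))
  [2] add(add(add(Z, SSZ), add(SZ, Z)), mul(add(SZ, add(Z, Z)), add(add(Z, SSZ), add(SZ, Z))))
  [3] add(add(SSZ, add(SZ, Z)), mul(add(SZ, add(Z, Z)), add(add(Z, SSZ), add(SZ, Z))))
  [4] add(S(add(SZ, add(SZ, Z))), mul(add(SZ, add(Z, Z)), add(add(Z, SSZ), add(SZ, Z))))
  [5] S(add(add(SZ, add(SZ, Z)), mul(add(SZ, add(Z, Z)), add(add(Z, SSZ), add(SZ, Z)))))
  [6] S(add(S(add(Z, add(SZ, Z))), mul(add(SZ, add(Z, Z)), add(add(Z, SSZ), add(SZ, Z)))))
  [7] S(S(add(add(Z, add(SZ, Z)), mul(add(SZ, add(Z, Z)), add(add(Z, SSZ), add(SZ, Z))))))
  [8] S(S(add(add(SZ, Z), mul(add(SZ, add(Z, Z)), add(add(Z, SSZ), add(SZ, Z))))))
  [9] S(S(add(S(add(Z, Z)), mul(add(SZ, add(Z, Z)), add(add(Z, SSZ), add(SZ, Z))))))
  [10] S(S(S(add(add(Z, Z), mul(add(SZ, add(Z, Z)), add(add(Z, SSZ), add(SZ, Z)))))))
  [11] S(S(S(add(Z, mul(add(SZ, add(Z, Z)), add(add(Z, SSZ), add(SZ, Z)))))))
  [12] S(S(S(mul(add(SZ, add(Z, Z)), add(add(Z, SSZ), add(SZ, Z))))))
  [13] S(S(S(mul(S(add(Z, add(Z, Z))), add(add(Z, SSZ), add(SZ, Z))))))
  [14] S(S(S(add(add(add(Z, SSZ), add(SZ, Z)), mul(add(Z, add(Z, Z)), add(add(Z, SSZ), add(SZ, Z)))))))
  [15] S(S(S(add(add(SSZ, add(SZ, Z)), mul(add(Z, add(Z, Z)), add(add(Z, SSZ), add(SZ, Z)))))))
  [16] S(S(S(add(S(add(SZ, add(SZ, Z))), mul(add(Z, add(Z, Z)), add(add(Z, SSZ), add(SZ, Z)))))))
  [17] S(S(S(S(add(add(SZ, add(SZ, Z)), mul(add(Z, add(Z, Z)), add(add(Z, SSZ), add(SZ, Z))))))))
  [18] S(S(S(S(add(S(add(Z, add(SZ, Z))), mul(add(Z, add(Z, Z)), add(add(Z, SSZ), add(SZ, Z))))))))
  [19] S(S(S(S(S(add(add(Z, add(SZ, Z)), mul(add(Z, add(Z, Z)), add(add(Z, SSZ), add(SZ, Z)))))))))
  [20] S(S(S(S(S(add(add(SZ, Z), mul(add(Z, add(Z, Z)), add(add(Z, SSZ), add(SZ, Z)))))))))
  [21] S(S(S(S(S(add(S(add(Z, Z)), mul(add(Z, add(Z, Z)), add(add(Z, SSZ), add(SZ, Z)))))))))
  [22] S(S(S(S(S(S(add(add(Z, Z), mul(add(Z, add(Z, Z)), add(add(Z, SSZ), add(SZ, Z))))))))))
  [23] S(S(S(S(S(S(add(Z, mul(add(Z, add(Z, Z)), add(add(Z, SSZ), add(SZ, Z))))))))))
  [24] S(S(S(S(S(S(mul(add(Z, add(Z, Z)), add(add(Z, SSZ), add(SZ, Z)))))))))
  [25] S(S(S(S(S(S(mul(add(Z, Z), add(add(Z, SSZ), add(SZ, Z)))))))))
  [26] S(S(S(S(S(S(mul(Z, add(add(Z, SSZ), add(SZ, Z)))))))))
  [27] S^6(Z)

Term B:
  start: add(SZ, mul(Z, SZ))
  [1] S(add(Z, mul(Z, SZ)))
  [2] S(mul(Z, SZ))
  [3] SZ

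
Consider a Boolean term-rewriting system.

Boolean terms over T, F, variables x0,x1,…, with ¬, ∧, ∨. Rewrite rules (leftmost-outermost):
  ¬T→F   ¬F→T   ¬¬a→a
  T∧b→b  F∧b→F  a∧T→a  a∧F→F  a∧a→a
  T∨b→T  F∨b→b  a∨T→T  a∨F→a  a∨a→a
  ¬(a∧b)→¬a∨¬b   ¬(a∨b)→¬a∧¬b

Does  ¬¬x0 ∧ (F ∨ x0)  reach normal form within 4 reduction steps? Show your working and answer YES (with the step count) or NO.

Answer: YES — reaches normal form x0 in 3 ≤ 4 steps

Derivation:
  start: ¬¬x0 ∧ (F ∨ x0)
  →1  x0 ∧ (F ∨ x0)
  →2  x0 ∧ x0
  →3  x0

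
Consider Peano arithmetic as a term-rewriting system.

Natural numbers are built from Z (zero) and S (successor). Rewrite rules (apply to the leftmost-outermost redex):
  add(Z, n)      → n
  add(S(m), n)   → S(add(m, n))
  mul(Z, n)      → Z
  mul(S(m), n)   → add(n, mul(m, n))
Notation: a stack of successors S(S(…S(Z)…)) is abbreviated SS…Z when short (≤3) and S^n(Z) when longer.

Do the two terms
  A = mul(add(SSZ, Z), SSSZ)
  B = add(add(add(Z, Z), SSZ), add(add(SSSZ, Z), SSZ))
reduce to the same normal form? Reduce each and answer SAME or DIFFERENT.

Term A:
  start: mul(add(SSZ, Z), SSSZ)
  [1] mul(S(add(SZ, Z)), SSSZ)
  [2] add(SSSZ, mul(add(SZ, Z), SSSZ))
  [3] S(add(SSZ, mul(add(SZ, Z), SSSZ)))
  [4] S(S(add(SZ, mul(add(SZ, Z), SSSZ))))
  [5] S(S(S(add(Z, mul(add(SZ, Z), SSSZ)))))
  [6] S(S(S(mul(add(SZ, Z), SSSZ))))
  [7] S(S(S(mul(S(add(Z, Z)), SSSZ))))
  [8] S(S(S(add(SSSZ, mul(add(Z, Z), SSSZ)))))
  [9] S(S(S(S(add(SSZ, mul(add(Z, Z), SSSZ))))))
  [10] S(S(S(S(S(add(SZ, mul(add(Z, Z), SSSZ)))))))
  [11] S(S(S(S(S(S(add(Z, mul(add(Z, Z), SSSZ))))))))
  [12] S(S(S(S(S(S(mul(add(Z, Z), SSSZ)))))))
  [13] S(S(S(S(S(S(mul(Z, SSSZ)))))))
  [14] S^6(Z)

Term B:
  start: add(add(add(Z, Z), SSZ), add(add(SSSZ, Z), SSZ))
  [1] add(add(Z, SSZ), add(add(SSSZ, Z), SSZ))
  [2] add(SSZ, add(add(SSSZ, Z), SSZ))
  [3] S(add(SZ, add(add(SSSZ, Z), SSZ)))
  [4] S(S(add(Z, add(add(SSSZ, Z), SSZ))))
  [5] S(S(add(add(SSSZ, Z), SSZ)))
  [6] S(S(add(S(add(SSZ, Z)), SSZ)))
  [7] S(S(S(add(add(SSZ, Z), SSZ))))
  [8] S(S(S(add(S(add(SZ, Z)), SSZ))))
  [9] S(S(S(S(add(add(SZ, Z), SSZ)))))
  [10] S(S(S(S(add(S(add(Z, Z)), SSZ)))))
  [11] S(S(S(S(S(add(add(Z, Z), SSZ))))))
  [12] S(S(S(S(S(add(Z, SSZ))))))
  [13] S^7(Z)

Answer: DIFFERENT — A ⇓ S^6(Z), B ⇓ S^7(Z)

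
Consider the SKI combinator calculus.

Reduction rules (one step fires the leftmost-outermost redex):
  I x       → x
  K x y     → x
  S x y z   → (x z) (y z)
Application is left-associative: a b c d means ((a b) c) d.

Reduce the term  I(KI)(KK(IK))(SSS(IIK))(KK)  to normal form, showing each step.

  start: I(KI)(KK(IK))(SSS(IIK))(KK)
  [1] KI(KK(IK))(SSS(IIK))(KK)
  [2] I(SSS(IIK))(KK)
  [3] SSS(IIK)(KK)
  [4] S(IIK)(S(IIK))(KK)
  [5] IIK(KK)(S(IIK)(KK))
  [6] IK(KK)(S(IIK)(KK))
  [7] K(KK)(S(IIK)(KK))
  [8] KK

Answer: normal form = KK  (in 8 steps)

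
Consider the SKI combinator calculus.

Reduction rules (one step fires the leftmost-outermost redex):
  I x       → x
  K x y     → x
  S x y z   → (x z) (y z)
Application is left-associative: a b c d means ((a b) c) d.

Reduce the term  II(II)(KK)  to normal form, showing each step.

  start: II(II)(KK)
  →1  I(II)(KK)
  →2  II(KK)
  →3  I(KK)
  →4  KK

Answer: normal form = KK  (in 4 steps)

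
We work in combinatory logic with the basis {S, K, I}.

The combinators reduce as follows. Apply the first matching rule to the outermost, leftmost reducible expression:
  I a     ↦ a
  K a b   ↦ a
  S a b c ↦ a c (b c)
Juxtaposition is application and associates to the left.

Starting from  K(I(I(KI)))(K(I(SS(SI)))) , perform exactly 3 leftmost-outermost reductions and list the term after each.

  start: K(I(I(KI)))(K(I(SS(SI))))
  →1  I(I(KI))
  →2  I(KI)
  →3  KI

Answer: after 3 steps: KI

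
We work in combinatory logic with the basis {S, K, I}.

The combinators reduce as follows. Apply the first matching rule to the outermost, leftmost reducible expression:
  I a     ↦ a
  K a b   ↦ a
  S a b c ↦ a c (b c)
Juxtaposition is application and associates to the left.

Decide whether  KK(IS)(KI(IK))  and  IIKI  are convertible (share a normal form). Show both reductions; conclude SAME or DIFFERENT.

Term A:
  start: KK(IS)(KI(IK))
  step 1: K(KI(IK))
  step 2: KI

Term B:
  start: IIKI
  step 1: IKI
  step 2: KI

Answer: SAME — A ⇓ KI, B ⇓ KI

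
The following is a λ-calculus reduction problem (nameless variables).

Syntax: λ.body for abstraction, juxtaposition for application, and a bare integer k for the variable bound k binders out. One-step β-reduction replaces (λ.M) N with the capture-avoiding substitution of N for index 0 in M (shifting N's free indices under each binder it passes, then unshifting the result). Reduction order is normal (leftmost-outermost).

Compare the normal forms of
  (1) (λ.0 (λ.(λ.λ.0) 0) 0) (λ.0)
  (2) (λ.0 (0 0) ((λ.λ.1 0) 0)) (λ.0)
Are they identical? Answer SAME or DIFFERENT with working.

Term A:
  start: (λ.0 (λ.(λ.λ.0) 0) 0) (λ.0)
  step 1: (λ.0) (λ.(λ.λ.0) 0) (λ.0)
  step 2: (λ.(λ.λ.0) 0) (λ.0)
  step 3: (λ.λ.0) (λ.0)
  step 4: λ.0

Term B:
  start: (λ.0 (0 0) ((λ.λ.1 0) 0)) (λ.0)
  step 1: (λ.0) ((λ.0) (λ.0)) ((λ.λ.1 0) (λ.0))
  step 2: (λ.0) (λ.0) ((λ.λ.1 0) (λ.0))
  step 3: (λ.0) ((λ.λ.1 0) (λ.0))
  step 4: (λ.λ.1 0) (λ.0)
  step 5: λ.(λ.0) 0
  step 6: λ.0

Answer: SAME — A ⇓ λ.0, B ⇓ λ.0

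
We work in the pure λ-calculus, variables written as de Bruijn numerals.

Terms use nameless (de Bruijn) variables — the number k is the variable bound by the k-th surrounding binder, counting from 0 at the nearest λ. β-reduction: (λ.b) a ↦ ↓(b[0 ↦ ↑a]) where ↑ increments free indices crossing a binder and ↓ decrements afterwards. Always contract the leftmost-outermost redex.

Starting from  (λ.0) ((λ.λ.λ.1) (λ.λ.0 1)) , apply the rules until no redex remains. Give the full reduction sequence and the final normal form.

  start: (λ.0) ((λ.λ.λ.1) (λ.λ.0 1))
  [1] (λ.λ.λ.1) (λ.λ.0 1)
  [2] λ.λ.1

Answer: normal form = λ.λ.1  (in 2 steps)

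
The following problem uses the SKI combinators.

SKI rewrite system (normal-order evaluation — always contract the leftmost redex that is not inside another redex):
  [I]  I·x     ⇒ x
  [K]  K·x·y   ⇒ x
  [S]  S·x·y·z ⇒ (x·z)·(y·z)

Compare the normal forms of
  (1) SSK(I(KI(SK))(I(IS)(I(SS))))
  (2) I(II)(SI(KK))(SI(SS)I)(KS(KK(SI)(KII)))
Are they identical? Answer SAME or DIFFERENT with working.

Term A:
  start: SSK(I(KI(SK))(I(IS)(I(SS))))
  →1  S(I(KI(SK))(I(IS)(I(SS))))(K(I(KI(SK))(I(IS)(I(SS)))))
  →2  S(KI(SK)(I(IS)(I(SS))))(K(I(KI(SK))(I(IS)(I(SS)))))
  →3  S(I(I(IS)(I(SS))))(K(I(KI(SK))(I(IS)(I(SS)))))
  →4  S(I(IS)(I(SS)))(K(I(KI(SK))(I(IS)(I(SS)))))
  →5  S(IS(I(SS)))(K(I(KI(SK))(I(IS)(I(SS)))))
  →6  S(S(I(SS)))(K(I(KI(SK))(I(IS)(I(SS)))))
  →7  S(S(SS))(K(I(KI(SK))(I(IS)(I(SS)))))
  →8  S(S(SS))(K(KI(SK)(I(IS)(I(SS)))))
  →9  S(S(SS))(K(I(I(IS)(I(SS)))))
  →10  S(S(SS))(K(I(IS)(I(SS))))
  →11  S(S(SS))(K(IS(I(SS))))
  →12  S(S(SS))(K(S(I(SS))))
  →13  S(S(SS))(K(S(SS)))

Term B:
  start: I(II)(SI(KK))(SI(SS)I)(KS(KK(SI)(KII)))
  →1  II(SI(KK))(SI(SS)I)(KS(KK(SI)(KII)))
  →2  I(SI(KK))(SI(SS)I)(KS(KK(SI)(KII)))
  →3  SI(KK)(SI(SS)I)(KS(KK(SI)(KII)))
  →4  I(SI(SS)I)(KK(SI(SS)I))(KS(KK(SI)(KII)))
  →5  SI(SS)I(KK(SI(SS)I))(KS(KK(SI)(KII)))
  →6  II(SSI)(KK(SI(SS)I))(KS(KK(SI)(KII)))
  →7  I(SSI)(KK(SI(SS)I))(KS(KK(SI)(KII)))
  →8  SSI(KK(SI(SS)I))(KS(KK(SI)(KII)))
  →9  S(KK(SI(SS)I))(I(KK(SI(SS)I)))(KS(KK(SI)(KII)))
  →10  KK(SI(SS)I)(KS(KK(SI)(KII)))(I(KK(SI(SS)I))(KS(KK(SI)(KII))))
  →11  K(KS(KK(SI)(KII)))(I(KK(SI(SS)I))(KS(KK(SI)(KII))))
  →12  KS(KK(SI)(KII))
  →13  S

Answer: DIFFERENT — A ⇓ S(S(SS))(K(S(SS))), B ⇓ S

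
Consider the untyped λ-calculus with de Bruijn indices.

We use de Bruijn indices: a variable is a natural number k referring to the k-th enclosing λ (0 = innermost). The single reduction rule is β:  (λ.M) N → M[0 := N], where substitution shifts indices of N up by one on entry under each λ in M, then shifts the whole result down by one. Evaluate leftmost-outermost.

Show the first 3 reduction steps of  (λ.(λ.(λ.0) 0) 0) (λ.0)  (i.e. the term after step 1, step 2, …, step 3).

Answer: after 3 steps: λ.0

Working:
  start: (λ.(λ.(λ.0) 0) 0) (λ.0)
  step 1: (λ.(λ.0) 0) (λ.0)
  step 2: (λ.0) (λ.0)
  step 3: λ.0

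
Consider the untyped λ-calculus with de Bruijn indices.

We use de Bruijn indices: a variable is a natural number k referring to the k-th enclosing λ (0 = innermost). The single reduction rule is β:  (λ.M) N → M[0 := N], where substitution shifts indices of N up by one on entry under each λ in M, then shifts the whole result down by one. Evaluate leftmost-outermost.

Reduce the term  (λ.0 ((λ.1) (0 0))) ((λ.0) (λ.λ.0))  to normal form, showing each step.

  start: (λ.0 ((λ.1) (0 0))) ((λ.0) (λ.λ.0))
  step 1: (λ.0) (λ.λ.0) ((λ.(λ.0) (λ.λ.0)) ((λ.0) (λ.λ.0) ((λ.0) (λ.λ.0))))
  step 2: (λ.λ.0) ((λ.(λ.0) (λ.λ.0)) ((λ.0) (λ.λ.0) ((λ.0) (λ.λ.0))))
  step 3: λ.0

Answer: normal form = λ.0  (in 3 steps)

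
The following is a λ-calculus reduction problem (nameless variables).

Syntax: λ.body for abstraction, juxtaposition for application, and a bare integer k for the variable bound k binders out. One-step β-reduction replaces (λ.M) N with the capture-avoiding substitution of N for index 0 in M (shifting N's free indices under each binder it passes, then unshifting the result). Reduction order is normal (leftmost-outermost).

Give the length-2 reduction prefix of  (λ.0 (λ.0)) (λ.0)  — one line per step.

Answer: after 2 steps: λ.0

Reduction:
  start: (λ.0 (λ.0)) (λ.0)
  [1] (λ.0) (λ.0)
  [2] λ.0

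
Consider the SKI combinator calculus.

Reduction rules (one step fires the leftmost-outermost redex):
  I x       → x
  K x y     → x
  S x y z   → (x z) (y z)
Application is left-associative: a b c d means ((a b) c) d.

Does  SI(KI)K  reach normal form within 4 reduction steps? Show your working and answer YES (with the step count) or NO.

  start: SI(KI)K
  step 1: IK(KIK)
  step 2: K(KIK)
  step 3: KI

Answer: YES — reaches normal form KI in 3 ≤ 4 steps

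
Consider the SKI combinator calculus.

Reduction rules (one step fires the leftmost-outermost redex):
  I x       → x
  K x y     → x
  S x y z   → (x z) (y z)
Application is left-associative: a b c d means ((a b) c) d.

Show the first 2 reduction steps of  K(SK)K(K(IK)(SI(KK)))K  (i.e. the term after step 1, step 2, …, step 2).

Answer: after 2 steps: KK(K(IK)(SI(KK))K)

Working:
  start: K(SK)K(K(IK)(SI(KK)))K
  →1  SK(K(IK)(SI(KK)))K
  →2  KK(K(IK)(SI(KK))K)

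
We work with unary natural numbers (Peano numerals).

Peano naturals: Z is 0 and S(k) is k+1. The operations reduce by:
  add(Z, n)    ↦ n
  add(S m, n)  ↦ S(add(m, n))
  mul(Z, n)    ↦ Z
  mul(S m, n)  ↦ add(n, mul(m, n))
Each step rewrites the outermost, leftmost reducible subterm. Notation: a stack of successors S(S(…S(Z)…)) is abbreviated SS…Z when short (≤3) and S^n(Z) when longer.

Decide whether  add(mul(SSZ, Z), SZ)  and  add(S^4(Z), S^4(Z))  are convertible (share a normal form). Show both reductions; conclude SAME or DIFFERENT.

Term A:
  start: add(mul(SSZ, Z), SZ)
  →1  add(add(Z, mul(SZ, Z)), SZ)
  →2  add(mul(SZ, Z), SZ)
  →3  add(add(Z, mul(Z, Z)), SZ)
  →4  add(mul(Z, Z), SZ)
  →5  add(Z, SZ)
  →6  SZ

Term B:
  start: add(S^4(Z), S^4(Z))
  →1  S(add(SSSZ, S^4(Z)))
  →2  S(S(add(SSZ, S^4(Z))))
  →3  S(S(S(add(SZ, S^4(Z)))))
  →4  S(S(S(S(add(Z, S^4(Z))))))
  →5  S^8(Z)

Answer: DIFFERENT — A ⇓ SZ, B ⇓ S^8(Z)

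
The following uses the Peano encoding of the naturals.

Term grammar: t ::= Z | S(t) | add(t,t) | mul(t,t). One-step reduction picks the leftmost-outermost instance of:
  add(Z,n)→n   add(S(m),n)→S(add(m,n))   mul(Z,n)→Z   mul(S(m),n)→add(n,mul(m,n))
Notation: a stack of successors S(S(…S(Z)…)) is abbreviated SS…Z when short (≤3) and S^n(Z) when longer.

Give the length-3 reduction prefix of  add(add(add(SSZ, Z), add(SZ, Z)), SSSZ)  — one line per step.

Answer: after 3 steps: S(add(add(add(SZ, Z), add(SZ, Z)), SSSZ))

Reduction:
  start: add(add(add(SSZ, Z), add(SZ, Z)), SSSZ)
  step 1: add(add(S(add(SZ, Z)), add(SZ, Z)), SSSZ)
  step 2: add(S(add(add(SZ, Z), add(SZ, Z))), SSSZ)
  step 3: S(add(add(add(SZ, Z), add(SZ, Z)), SSSZ))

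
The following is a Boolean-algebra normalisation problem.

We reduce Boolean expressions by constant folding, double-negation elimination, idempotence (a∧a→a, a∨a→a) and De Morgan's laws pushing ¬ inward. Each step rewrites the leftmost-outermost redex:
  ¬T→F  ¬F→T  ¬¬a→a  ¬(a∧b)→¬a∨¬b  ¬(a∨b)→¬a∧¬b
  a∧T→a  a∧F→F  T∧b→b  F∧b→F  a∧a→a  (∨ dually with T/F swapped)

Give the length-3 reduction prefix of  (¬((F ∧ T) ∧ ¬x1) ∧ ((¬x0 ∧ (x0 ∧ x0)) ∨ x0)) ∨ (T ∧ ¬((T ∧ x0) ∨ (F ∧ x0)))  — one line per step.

  start: (¬((F ∧ T) ∧ ¬x1) ∧ ((¬x0 ∧ (x0 ∧ x0)) ∨ x0)) ∨ (T ∧ ¬((T ∧ x0) ∨ (F ∧ x0)))
  →1  ((¬(F ∧ T) ∨ ¬¬x1) ∧ ((¬x0 ∧ (x0 ∧ x0)) ∨ x0)) ∨ (T ∧ ¬((T ∧ x0) ∨ (F ∧ x0)))
  →2  (((¬F ∨ ¬T) ∨ ¬¬x1) ∧ ((¬x0 ∧ (x0 ∧ x0)) ∨ x0)) ∨ (T ∧ ¬((T ∧ x0) ∨ (F ∧ x0)))
  →3  (((T ∨ ¬T) ∨ ¬¬x1) ∧ ((¬x0 ∧ (x0 ∧ x0)) ∨ x0)) ∨ (T ∧ ¬((T ∧ x0) ∨ (F ∧ x0)))

Answer: after 3 steps: (((T ∨ ¬T) ∨ ¬¬x1) ∧ ((¬x0 ∧ (x0 ∧ x0)) ∨ x0)) ∨ (T ∧ ¬((T ∧ x0) ∨ (F ∧ x0)))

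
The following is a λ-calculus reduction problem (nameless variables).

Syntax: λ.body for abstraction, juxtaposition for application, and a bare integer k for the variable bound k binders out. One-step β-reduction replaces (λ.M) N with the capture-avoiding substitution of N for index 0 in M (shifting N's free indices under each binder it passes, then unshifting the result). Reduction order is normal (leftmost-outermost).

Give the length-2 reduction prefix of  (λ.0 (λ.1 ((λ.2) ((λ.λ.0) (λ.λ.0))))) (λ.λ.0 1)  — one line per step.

  start: (λ.0 (λ.1 ((λ.2) ((λ.λ.0) (λ.λ.0))))) (λ.λ.0 1)
  step 1: (λ.λ.0 1) (λ.(λ.λ.0 1) ((λ.λ.λ.0 1) ((λ.λ.0) (λ.λ.0))))
  step 2: λ.0 (λ.(λ.λ.0 1) ((λ.λ.λ.0 1) ((λ.λ.0) (λ.λ.0))))

Answer: after 2 steps: λ.0 (λ.(λ.λ.0 1) ((λ.λ.λ.0 1) ((λ.λ.0) (λ.λ.0))))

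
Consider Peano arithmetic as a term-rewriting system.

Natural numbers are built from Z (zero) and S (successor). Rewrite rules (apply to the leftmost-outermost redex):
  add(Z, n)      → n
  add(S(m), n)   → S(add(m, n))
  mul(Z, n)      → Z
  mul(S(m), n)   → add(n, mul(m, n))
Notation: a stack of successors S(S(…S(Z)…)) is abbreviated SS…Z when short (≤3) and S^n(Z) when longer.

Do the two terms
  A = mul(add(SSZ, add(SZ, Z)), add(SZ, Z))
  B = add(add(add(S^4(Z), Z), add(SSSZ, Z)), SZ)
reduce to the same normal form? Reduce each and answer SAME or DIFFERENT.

Term A:
  start: mul(add(SSZ, add(SZ, Z)), add(SZ, Z))
  →1  mul(S(add(SZ, add(SZ, Z))), add(SZ, Z))
  →2  add(add(SZ, Z), mul(add(SZ, add(SZ, Z)), add(SZ, Z)))
  →3  add(S(add(Z, Z)), mul(add(SZ, add(SZ, Z)), add(SZ, Z)))
  →4  S(add(add(Z, Z), mul(add(SZ, add(SZ, Z)), add(SZ, Z))))
  →5  S(add(Z, mul(add(SZ, add(SZ, Z)), add(SZ, Z))))
  →6  S(mul(add(SZ, add(SZ, Z)), add(SZ, Z)))
  →7  S(mul(S(add(Z, add(SZ, Z))), add(SZ, Z)))
  →8  S(add(add(SZ, Z), mul(add(Z, add(SZ, Z)), add(SZ, Z))))
  →9  S(add(S(add(Z, Z)), mul(add(Z, add(SZ, Z)), add(SZ, Z))))
  →10  S(S(add(add(Z, Z), mul(add(Z, add(SZ, Z)), add(SZ, Z)))))
  →11  S(S(add(Z, mul(add(Z, add(SZ, Z)), add(SZ, Z)))))
  →12  S(S(mul(add(Z, add(SZ, Z)), add(SZ, Z))))
  →13  S(S(mul(add(SZ, Z), add(SZ, Z))))
  →14  S(S(mul(S(add(Z, Z)), add(SZ, Z))))
  →15  S(S(add(add(SZ, Z), mul(add(Z, Z), add(SZ, Z)))))
  →16  S(S(add(S(add(Z, Z)), mul(add(Z, Z), add(SZ, Z)))))
  →17  S(S(S(add(add(Z, Z), mul(add(Z, Z), add(SZ, Z))))))
  →18  S(S(S(add(Z, mul(add(Z, Z), add(SZ, Z))))))
  →19  S(S(S(mul(add(Z, Z), add(SZ, Z)))))
  →20  S(S(S(mul(Z, add(SZ, Z)))))
  →21  SSSZ

Term B:
  start: add(add(add(S^4(Z), Z), add(SSSZ, Z)), SZ)
  →1  add(add(S(add(SSSZ, Z)), add(SSSZ, Z)), SZ)
  →2  add(S(add(add(SSSZ, Z), add(SSSZ, Z))), SZ)
  →3  S(add(add(add(SSSZ, Z), add(SSSZ, Z)), SZ))
  →4  S(add(add(S(add(SSZ, Z)), add(SSSZ, Z)), SZ))
  →5  S(add(S(add(add(SSZ, Z), add(SSSZ, Z))), SZ))
  →6  S(S(add(add(add(SSZ, Z), add(SSSZ, Z)), SZ)))
  →7  S(S(add(add(S(add(SZ, Z)), add(SSSZ, Z)), SZ)))
  →8  S(S(add(S(add(add(SZ, Z), add(SSSZ, Z))), SZ)))
  →9  S(S(S(add(add(add(SZ, Z), add(SSSZ, Z)), SZ))))
  →10  S(S(S(add(add(S(add(Z, Z)), add(SSSZ, Z)), SZ))))
  →11  S(S(S(add(S(add(add(Z, Z), add(SSSZ, Z))), SZ))))
  →12  S(S(S(S(add(add(add(Z, Z), add(SSSZ, Z)), SZ)))))
  →13  S(S(S(S(add(add(Z, add(SSSZ, Z)), SZ)))))
  →14  S(S(S(S(add(add(SSSZ, Z), SZ)))))
  →15  S(S(S(S(add(S(add(SSZ, Z)), SZ)))))
  →16  S(S(S(S(S(add(add(SSZ, Z), SZ))))))
  →17  S(S(S(S(S(add(S(add(SZ, Z)), SZ))))))
  →18  S(S(S(S(S(S(add(add(SZ, Z), SZ)))))))
  →19  S(S(S(S(S(S(add(S(add(Z, Z)), SZ)))))))
  →20  S(S(S(S(S(S(S(add(add(Z, Z), SZ))))))))
  →21  S(S(S(S(S(S(S(add(Z, SZ))))))))
  →22  S^8(Z)

Answer: DIFFERENT — A ⇓ SSSZ, B ⇓ S^8(Z)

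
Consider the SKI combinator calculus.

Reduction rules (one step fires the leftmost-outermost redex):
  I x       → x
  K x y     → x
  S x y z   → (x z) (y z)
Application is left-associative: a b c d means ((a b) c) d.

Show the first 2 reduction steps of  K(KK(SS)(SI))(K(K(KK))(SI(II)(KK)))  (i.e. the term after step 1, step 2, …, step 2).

  start: K(KK(SS)(SI))(K(K(KK))(SI(II)(KK)))
  →1  KK(SS)(SI)
  →2  K(SI)

Answer: after 2 steps: K(SI)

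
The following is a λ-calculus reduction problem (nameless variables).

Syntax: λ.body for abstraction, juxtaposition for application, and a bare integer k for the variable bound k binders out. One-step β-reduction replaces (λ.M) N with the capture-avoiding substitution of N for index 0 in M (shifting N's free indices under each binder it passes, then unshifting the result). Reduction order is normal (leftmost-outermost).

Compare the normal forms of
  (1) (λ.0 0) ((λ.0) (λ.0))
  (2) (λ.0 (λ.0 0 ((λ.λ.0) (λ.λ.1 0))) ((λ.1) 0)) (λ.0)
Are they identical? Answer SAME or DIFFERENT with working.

Answer: SAME — A ⇓ λ.0, B ⇓ λ.0

Derivation:
Term A:
  start: (λ.0 0) ((λ.0) (λ.0))
  [1] (λ.0) (λ.0) ((λ.0) (λ.0))
  [2] (λ.0) ((λ.0) (λ.0))
  [3] (λ.0) (λ.0)
  [4] λ.0

Term B:
  start: (λ.0 (λ.0 0 ((λ.λ.0) (λ.λ.1 0))) ((λ.1) 0)) (λ.0)
  [1] (λ.0) (λ.0 0 ((λ.λ.0) (λ.λ.1 0))) ((λ.λ.0) (λ.0))
  [2] (λ.0 0 ((λ.λ.0) (λ.λ.1 0))) ((λ.λ.0) (λ.0))
  [3] (λ.λ.0) (λ.0) ((λ.λ.0) (λ.0)) ((λ.λ.0) (λ.λ.1 0))
  [4] (λ.0) ((λ.λ.0) (λ.0)) ((λ.λ.0) (λ.λ.1 0))
  [5] (λ.λ.0) (λ.0) ((λ.λ.0) (λ.λ.1 0))
  [6] (λ.0) ((λ.λ.0) (λ.λ.1 0))
  [7] (λ.λ.0) (λ.λ.1 0)
  [8] λ.0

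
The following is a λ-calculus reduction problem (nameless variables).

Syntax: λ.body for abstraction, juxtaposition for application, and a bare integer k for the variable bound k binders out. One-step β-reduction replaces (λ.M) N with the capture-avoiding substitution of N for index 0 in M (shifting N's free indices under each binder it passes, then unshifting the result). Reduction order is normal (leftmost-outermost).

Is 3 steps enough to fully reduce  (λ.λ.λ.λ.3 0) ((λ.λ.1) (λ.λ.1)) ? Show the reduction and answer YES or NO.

  start: (λ.λ.λ.λ.3 0) ((λ.λ.1) (λ.λ.1))
  step 1: λ.λ.λ.(λ.λ.1) (λ.λ.1) 0
  step 2: λ.λ.λ.(λ.λ.λ.1) 0
  step 3: λ.λ.λ.λ.λ.1

Answer: YES — reaches normal form λ.λ.λ.λ.λ.1 in 3 ≤ 3 steps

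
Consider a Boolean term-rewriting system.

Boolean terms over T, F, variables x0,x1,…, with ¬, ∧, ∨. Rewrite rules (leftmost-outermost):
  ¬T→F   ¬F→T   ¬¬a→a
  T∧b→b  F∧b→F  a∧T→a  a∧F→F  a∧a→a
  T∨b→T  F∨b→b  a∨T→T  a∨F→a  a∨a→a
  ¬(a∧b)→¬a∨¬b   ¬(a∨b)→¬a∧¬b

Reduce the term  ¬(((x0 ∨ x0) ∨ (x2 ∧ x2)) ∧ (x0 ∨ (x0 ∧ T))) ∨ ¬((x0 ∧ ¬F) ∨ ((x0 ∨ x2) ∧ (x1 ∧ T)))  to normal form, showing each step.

Answer: normal form = ((¬x0 ∧ ¬x2) ∨ ¬x0) ∨ (¬x0 ∧ ((¬x0 ∧ ¬x2) ∨ ¬x1))  (in 20 steps)

Derivation:
  start: ¬(((x0 ∨ x0) ∨ (x2 ∧ x2)) ∧ (x0 ∨ (x0 ∧ T))) ∨ ¬((x0 ∧ ¬F) ∨ ((x0 ∨ x2) ∧ (x1 ∧ T)))
  step 1: (¬((x0 ∨ x0) ∨ (x2 ∧ x2)) ∨ ¬(x0 ∨ (x0 ∧ T))) ∨ ¬((x0 ∧ ¬F) ∨ ((x0 ∨ x2) ∧ (x1 ∧ T)))
  step 2: ((¬(x0 ∨ x0) ∧ ¬(x2 ∧ x2)) ∨ ¬(x0 ∨ (x0 ∧ T))) ∨ ¬((x0 ∧ ¬F) ∨ ((x0 ∨ x2) ∧ (x1 ∧ T)))
  step 3: (((¬x0 ∧ ¬x0) ∧ ¬(x2 ∧ x2)) ∨ ¬(x0 ∨ (x0 ∧ T))) ∨ ¬((x0 ∧ ¬F) ∨ ((x0 ∨ x2) ∧ (x1 ∧ T)))
  step 4: ((¬x0 ∧ ¬(x2 ∧ x2)) ∨ ¬(x0 ∨ (x0 ∧ T))) ∨ ¬((x0 ∧ ¬F) ∨ ((x0 ∨ x2) ∧ (x1 ∧ T)))
  step 5: ((¬x0 ∧ (¬x2 ∨ ¬x2)) ∨ ¬(x0 ∨ (x0 ∧ T))) ∨ ¬((x0 ∧ ¬F) ∨ ((x0 ∨ x2) ∧ (x1 ∧ T)))
  step 6: ((¬x0 ∧ ¬x2) ∨ ¬(x0 ∨ (x0 ∧ T))) ∨ ¬((x0 ∧ ¬F) ∨ ((x0 ∨ x2) ∧ (x1 ∧ T)))
  step 7: ((¬x0 ∧ ¬x2) ∨ (¬x0 ∧ ¬(x0 ∧ T))) ∨ ¬((x0 ∧ ¬F) ∨ ((x0 ∨ x2) ∧ (x1 ∧ T)))
  step 8: ((¬x0 ∧ ¬x2) ∨ (¬x0 ∧ (¬x0 ∨ ¬T))) ∨ ¬((x0 ∧ ¬F) ∨ ((x0 ∨ x2) ∧ (x1 ∧ T)))
  step 9: ((¬x0 ∧ ¬x2) ∨ (¬x0 ∧ (¬x0 ∨ F))) ∨ ¬((x0 ∧ ¬F) ∨ ((x0 ∨ x2) ∧ (x1 ∧ T)))
  step 10: ((¬x0 ∧ ¬x2) ∨ (¬x0 ∧ ¬x0)) ∨ ¬((x0 ∧ ¬F) ∨ ((x0 ∨ x2) ∧ (x1 ∧ T)))
  step 11: ((¬x0 ∧ ¬x2) ∨ ¬x0) ∨ ¬((x0 ∧ ¬F) ∨ ((x0 ∨ x2) ∧ (x1 ∧ T)))
  step 12: ((¬x0 ∧ ¬x2) ∨ ¬x0) ∨ (¬(x0 ∧ ¬F) ∧ ¬((x0 ∨ x2) ∧ (x1 ∧ T)))
  step 13: ((¬x0 ∧ ¬x2) ∨ ¬x0) ∨ ((¬x0 ∨ ¬¬F) ∧ ¬((x0 ∨ x2) ∧ (x1 ∧ T)))
  step 14: ((¬x0 ∧ ¬x2) ∨ ¬x0) ∨ ((¬x0 ∨ F) ∧ ¬((x0 ∨ x2) ∧ (x1 ∧ T)))
  step 15: ((¬x0 ∧ ¬x2) ∨ ¬x0) ∨ (¬x0 ∧ ¬((x0 ∨ x2) ∧ (x1 ∧ T)))
  step 16: ((¬x0 ∧ ¬x2) ∨ ¬x0) ∨ (¬x0 ∧ (¬(x0 ∨ x2) ∨ ¬(x1 ∧ T)))
  step 17: ((¬x0 ∧ ¬x2) ∨ ¬x0) ∨ (¬x0 ∧ ((¬x0 ∧ ¬x2) ∨ ¬(x1 ∧ T)))
  step 18: ((¬x0 ∧ ¬x2) ∨ ¬x0) ∨ (¬x0 ∧ ((¬x0 ∧ ¬x2) ∨ (¬x1 ∨ ¬T)))
  step 19: ((¬x0 ∧ ¬x2) ∨ ¬x0) ∨ (¬x0 ∧ ((¬x0 ∧ ¬x2) ∨ (¬x1 ∨ F)))
  step 20: ((¬x0 ∧ ¬x2) ∨ ¬x0) ∨ (¬x0 ∧ ((¬x0 ∧ ¬x2) ∨ ¬x1))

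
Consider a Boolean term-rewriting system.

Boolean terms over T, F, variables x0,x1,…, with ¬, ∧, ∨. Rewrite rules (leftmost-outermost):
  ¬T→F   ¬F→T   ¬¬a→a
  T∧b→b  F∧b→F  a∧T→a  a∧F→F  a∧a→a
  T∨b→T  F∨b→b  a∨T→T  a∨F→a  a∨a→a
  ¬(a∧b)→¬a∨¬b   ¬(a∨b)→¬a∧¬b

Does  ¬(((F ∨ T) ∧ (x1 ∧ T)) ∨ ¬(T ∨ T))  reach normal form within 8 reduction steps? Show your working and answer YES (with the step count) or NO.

  start: ¬(((F ∨ T) ∧ (x1 ∧ T)) ∨ ¬(T ∨ T))
  →1  ¬((F ∨ T) ∧ (x1 ∧ T)) ∧ ¬¬(T ∨ T)
  →2  (¬(F ∨ T) ∨ ¬(x1 ∧ T)) ∧ ¬¬(T ∨ T)
  →3  ((¬F ∧ ¬T) ∨ ¬(x1 ∧ T)) ∧ ¬¬(T ∨ T)
  →4  ((T ∧ ¬T) ∨ ¬(x1 ∧ T)) ∧ ¬¬(T ∨ T)
  →5  (¬T ∨ ¬(x1 ∧ T)) ∧ ¬¬(T ∨ T)
  →6  (F ∨ ¬(x1 ∧ T)) ∧ ¬¬(T ∨ T)
  →7  ¬(x1 ∧ T) ∧ ¬¬(T ∨ T)
  →8  (¬x1 ∨ ¬T) ∧ ¬¬(T ∨ T)

Answer: NO — after 8 steps the term is (¬x1 ∨ ¬T) ∧ ¬¬(T ∨ T), not yet normal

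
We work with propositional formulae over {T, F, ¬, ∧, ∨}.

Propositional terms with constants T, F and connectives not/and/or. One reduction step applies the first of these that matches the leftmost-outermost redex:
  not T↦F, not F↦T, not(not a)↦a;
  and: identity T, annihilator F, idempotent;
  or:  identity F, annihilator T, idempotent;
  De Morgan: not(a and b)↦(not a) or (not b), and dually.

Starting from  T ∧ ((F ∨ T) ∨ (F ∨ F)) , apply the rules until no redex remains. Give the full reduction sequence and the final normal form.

Answer: normal form = T  (in 3 steps)

Reduction:
  start: T ∧ ((F ∨ T) ∨ (F ∨ F))
  step 1: (F ∨ T) ∨ (F ∨ F)
  step 2: T ∨ (F ∨ F)
  step 3: T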